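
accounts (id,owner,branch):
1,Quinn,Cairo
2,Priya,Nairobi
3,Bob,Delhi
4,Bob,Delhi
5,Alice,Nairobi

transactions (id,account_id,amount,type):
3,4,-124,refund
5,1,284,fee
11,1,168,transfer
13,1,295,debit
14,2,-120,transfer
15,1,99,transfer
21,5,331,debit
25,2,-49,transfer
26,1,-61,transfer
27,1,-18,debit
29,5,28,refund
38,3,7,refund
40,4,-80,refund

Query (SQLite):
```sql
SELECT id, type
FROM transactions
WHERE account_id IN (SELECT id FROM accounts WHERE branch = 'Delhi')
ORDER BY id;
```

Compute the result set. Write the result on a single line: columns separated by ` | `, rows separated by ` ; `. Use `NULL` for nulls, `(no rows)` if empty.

3 | refund ; 38 | refund ; 40 | refund

Inner query: accounts.id where branch = 'Delhi'.
Outer: keep transactions rows whose account_id is in that set.
Inner query → {3, 4}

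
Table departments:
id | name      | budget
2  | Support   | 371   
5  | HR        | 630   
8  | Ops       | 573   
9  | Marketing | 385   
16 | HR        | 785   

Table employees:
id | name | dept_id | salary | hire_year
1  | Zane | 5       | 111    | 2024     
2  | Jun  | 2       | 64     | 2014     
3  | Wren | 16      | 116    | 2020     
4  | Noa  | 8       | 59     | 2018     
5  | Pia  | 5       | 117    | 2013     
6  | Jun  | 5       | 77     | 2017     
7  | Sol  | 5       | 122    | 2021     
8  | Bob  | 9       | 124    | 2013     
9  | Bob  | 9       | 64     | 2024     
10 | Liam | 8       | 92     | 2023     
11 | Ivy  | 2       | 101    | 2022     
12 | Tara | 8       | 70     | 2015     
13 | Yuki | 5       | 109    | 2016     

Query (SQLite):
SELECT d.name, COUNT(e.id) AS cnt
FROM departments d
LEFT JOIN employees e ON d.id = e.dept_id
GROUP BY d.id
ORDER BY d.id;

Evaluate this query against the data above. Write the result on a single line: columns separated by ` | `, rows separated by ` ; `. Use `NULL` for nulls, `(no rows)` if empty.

Support | 2 ; HR | 5 ; Ops | 3 ; Marketing | 2 ; HR | 1

LEFT JOIN keeps every departments row; unmatched ones get NULL for employees columns.
Group by departments.id and compute COUNT(e.id). COUNT(col) of an all-NULL group is 0.
  2: ids {2, 11} → COUNT(e.id)=2
  5: ids {1, 5, 6, 7, 13} → COUNT(e.id)=5
  8: ids {4, 10, 12} → COUNT(e.id)=3
  9: ids {8, 9} → COUNT(e.id)=2
  16: ids {3} → COUNT(e.id)=1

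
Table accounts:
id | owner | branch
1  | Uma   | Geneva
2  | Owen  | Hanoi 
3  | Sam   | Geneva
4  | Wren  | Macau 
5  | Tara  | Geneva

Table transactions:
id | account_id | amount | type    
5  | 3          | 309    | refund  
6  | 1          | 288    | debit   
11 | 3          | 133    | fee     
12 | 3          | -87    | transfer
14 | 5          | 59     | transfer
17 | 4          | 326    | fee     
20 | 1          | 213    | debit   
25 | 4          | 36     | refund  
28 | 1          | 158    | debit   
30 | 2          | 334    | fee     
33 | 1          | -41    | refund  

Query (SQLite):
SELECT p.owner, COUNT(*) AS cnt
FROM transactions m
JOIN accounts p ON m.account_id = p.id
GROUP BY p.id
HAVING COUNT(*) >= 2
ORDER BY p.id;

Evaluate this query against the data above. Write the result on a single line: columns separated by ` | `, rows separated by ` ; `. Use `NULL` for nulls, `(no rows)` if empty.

Uma | 4 ; Sam | 3 ; Wren | 2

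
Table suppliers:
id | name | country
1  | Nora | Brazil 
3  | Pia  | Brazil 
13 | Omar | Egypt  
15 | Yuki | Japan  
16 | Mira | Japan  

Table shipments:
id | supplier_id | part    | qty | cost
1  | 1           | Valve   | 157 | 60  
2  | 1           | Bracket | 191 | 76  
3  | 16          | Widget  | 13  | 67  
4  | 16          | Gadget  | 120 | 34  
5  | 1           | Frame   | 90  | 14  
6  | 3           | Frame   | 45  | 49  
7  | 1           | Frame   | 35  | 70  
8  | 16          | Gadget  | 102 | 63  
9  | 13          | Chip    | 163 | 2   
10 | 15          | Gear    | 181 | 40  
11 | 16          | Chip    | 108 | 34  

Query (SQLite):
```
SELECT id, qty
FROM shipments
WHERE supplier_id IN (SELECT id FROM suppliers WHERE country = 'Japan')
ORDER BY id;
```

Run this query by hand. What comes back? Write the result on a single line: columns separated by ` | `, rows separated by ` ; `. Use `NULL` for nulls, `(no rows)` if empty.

3 | 13 ; 4 | 120 ; 8 | 102 ; 10 | 181 ; 11 | 108

Inner query: suppliers.id where country = 'Japan'.
Outer: keep shipments rows whose supplier_id is in that set.
Inner query → {15, 16}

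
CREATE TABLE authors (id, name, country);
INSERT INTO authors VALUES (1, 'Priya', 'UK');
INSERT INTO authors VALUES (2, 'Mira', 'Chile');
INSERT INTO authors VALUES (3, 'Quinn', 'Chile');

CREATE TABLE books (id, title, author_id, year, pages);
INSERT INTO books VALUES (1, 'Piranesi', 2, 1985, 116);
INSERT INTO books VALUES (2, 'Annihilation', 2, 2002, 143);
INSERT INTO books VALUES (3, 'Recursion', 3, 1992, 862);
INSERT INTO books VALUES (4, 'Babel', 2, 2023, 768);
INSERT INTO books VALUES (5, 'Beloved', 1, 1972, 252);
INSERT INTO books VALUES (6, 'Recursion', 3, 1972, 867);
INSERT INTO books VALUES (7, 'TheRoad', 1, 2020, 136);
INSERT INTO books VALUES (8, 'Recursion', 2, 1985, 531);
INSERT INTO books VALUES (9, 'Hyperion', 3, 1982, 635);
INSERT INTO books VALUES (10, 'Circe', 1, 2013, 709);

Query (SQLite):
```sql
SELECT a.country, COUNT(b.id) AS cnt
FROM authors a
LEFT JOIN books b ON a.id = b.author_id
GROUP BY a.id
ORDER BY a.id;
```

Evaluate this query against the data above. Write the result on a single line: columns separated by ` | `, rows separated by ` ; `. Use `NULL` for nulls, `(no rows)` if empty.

UK | 3 ; Chile | 4 ; Chile | 3

LEFT JOIN keeps every authors row; unmatched ones get NULL for books columns.
Group by authors.id and compute COUNT(b.id). COUNT(col) of an all-NULL group is 0.
  1: ids {5, 7, 10} → COUNT(b.id)=3
  2: ids {1, 2, 4, 8} → COUNT(b.id)=4
  3: ids {3, 6, 9} → COUNT(b.id)=3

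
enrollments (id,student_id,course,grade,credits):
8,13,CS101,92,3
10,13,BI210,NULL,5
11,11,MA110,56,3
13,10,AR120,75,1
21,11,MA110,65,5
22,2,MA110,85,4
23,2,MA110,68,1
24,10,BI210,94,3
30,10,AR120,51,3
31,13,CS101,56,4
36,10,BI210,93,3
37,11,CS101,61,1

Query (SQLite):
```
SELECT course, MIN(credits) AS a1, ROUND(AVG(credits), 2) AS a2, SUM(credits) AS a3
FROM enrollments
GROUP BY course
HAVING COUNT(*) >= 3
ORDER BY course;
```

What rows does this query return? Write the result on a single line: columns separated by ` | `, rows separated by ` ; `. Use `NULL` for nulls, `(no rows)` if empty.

BI210 | 3 | 3.67 | 11 ; CS101 | 1 | 2.67 | 8 ; MA110 | 1 | 3.25 | 13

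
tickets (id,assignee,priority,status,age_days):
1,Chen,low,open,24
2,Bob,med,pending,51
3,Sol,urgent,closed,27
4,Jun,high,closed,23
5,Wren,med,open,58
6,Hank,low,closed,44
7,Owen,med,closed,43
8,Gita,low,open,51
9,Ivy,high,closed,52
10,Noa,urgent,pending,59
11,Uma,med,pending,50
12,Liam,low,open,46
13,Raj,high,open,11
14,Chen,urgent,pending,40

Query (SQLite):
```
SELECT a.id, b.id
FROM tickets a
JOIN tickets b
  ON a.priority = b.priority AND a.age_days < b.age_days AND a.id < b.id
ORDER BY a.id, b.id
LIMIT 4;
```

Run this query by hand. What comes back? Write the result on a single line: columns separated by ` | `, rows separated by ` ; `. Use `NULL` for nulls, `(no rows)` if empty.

Pairs (a,b) with same priority, a.age_days < b.age_days, a.id < b.id.
priority groups: high:{4,9,13} low:{1,6,8,12} med:{2,5,7,11} urgent:{3,10,14}
Ordered by (a.id, b.id); first 4.

1 | 6 ; 1 | 8 ; 1 | 12 ; 2 | 5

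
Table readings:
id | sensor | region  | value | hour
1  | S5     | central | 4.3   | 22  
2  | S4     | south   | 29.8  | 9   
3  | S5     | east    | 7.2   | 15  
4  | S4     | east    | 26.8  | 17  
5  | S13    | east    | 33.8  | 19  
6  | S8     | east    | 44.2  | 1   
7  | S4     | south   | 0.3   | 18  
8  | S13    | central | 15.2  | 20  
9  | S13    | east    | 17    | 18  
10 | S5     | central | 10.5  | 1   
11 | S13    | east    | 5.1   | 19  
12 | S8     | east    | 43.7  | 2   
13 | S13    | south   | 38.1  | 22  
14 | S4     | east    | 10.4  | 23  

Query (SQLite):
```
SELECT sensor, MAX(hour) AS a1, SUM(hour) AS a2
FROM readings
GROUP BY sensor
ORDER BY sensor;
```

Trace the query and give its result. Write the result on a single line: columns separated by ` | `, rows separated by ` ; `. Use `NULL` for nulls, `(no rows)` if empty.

Group readings by sensor.
Per group compute: MAX(hour), SUM(hour).
  S13: ids {5, 8, 9, 11, 13} → MAX(hour)=22, SUM(hour)=98
  S4: ids {2, 4, 7, 14} → MAX(hour)=23, SUM(hour)=67
  S5: ids {1, 3, 10} → MAX(hour)=22, SUM(hour)=38
  S8: ids {6, 12} → MAX(hour)=2, SUM(hour)=3

S13 | 22 | 98 ; S4 | 23 | 67 ; S5 | 22 | 38 ; S8 | 2 | 3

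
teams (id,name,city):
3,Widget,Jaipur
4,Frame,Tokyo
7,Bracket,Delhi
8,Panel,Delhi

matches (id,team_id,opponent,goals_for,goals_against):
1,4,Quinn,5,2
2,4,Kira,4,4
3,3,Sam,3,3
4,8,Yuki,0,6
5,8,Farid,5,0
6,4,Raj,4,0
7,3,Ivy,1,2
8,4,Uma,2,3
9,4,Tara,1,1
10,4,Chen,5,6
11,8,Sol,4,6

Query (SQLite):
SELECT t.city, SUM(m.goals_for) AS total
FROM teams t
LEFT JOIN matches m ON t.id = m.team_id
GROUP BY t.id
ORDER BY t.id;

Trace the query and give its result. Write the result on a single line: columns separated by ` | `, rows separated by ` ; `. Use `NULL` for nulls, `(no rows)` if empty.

Jaipur | 4 ; Tokyo | 21 ; Delhi | NULL ; Delhi | 9

LEFT JOIN keeps every teams row; unmatched ones get NULL for matches columns.
Group by teams.id and compute SUM(m.goals_for). SUM over an all-NULL group is NULL.
  3: ids {3, 7} → SUM(m.goals_for)=4
  4: ids {1, 2, 6, 8, 9, 10} → SUM(m.goals_for)=21
  7: ids {—} → SUM(m.goals_for)=NULL
  8: ids {4, 5, 11} → SUM(m.goals_for)=9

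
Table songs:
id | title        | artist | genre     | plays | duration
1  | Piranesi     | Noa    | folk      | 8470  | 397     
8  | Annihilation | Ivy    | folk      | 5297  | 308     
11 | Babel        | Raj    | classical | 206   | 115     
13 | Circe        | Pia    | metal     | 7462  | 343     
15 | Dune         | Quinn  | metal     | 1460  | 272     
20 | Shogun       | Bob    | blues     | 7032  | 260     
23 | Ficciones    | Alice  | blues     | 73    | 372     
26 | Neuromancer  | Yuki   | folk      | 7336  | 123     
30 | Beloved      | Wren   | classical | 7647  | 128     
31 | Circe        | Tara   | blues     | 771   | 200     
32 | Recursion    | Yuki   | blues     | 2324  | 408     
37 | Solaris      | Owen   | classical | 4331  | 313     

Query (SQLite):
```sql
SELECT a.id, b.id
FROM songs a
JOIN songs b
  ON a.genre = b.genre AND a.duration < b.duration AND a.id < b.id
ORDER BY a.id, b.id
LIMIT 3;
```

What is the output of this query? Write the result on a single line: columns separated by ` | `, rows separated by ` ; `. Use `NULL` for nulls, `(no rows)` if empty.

11 | 30 ; 11 | 37 ; 20 | 23

Pairs (a,b) with same genre, a.duration < b.duration, a.id < b.id.
genre groups: blues:{20,23,31,32} classical:{11,30,37} folk:{1,8,26} metal:{13,15}
Ordered by (a.id, b.id); first 3.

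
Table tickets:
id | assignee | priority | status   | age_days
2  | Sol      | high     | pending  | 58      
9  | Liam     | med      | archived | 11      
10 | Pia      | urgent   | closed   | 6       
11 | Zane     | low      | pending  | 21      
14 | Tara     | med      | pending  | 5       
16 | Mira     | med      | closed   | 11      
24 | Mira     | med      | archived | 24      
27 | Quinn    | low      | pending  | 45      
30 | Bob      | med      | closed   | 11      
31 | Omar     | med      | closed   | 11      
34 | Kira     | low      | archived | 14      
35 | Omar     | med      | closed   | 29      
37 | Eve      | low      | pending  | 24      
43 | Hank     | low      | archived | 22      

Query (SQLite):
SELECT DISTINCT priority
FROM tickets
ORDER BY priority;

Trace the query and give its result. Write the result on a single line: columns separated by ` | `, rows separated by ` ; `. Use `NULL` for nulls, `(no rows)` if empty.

Collect distinct priority values from tickets.

high ; low ; med ; urgent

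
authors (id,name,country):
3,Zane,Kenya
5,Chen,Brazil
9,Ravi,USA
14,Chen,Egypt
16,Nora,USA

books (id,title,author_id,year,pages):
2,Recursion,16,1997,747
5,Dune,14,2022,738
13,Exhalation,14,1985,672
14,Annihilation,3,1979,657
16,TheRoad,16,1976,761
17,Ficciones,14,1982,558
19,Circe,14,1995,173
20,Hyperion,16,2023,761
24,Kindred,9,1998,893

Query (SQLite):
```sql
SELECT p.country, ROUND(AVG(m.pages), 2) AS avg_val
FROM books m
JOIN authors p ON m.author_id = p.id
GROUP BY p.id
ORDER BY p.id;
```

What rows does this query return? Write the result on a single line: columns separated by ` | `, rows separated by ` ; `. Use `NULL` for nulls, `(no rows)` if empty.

Kenya | 657 ; USA | 893 ; Egypt | 535.25 ; USA | 756.33

Join each books row to its authors via author_id.
Group joined rows by authors.id; compute ROUND(AVG(m.pages), 2) per group.
  3: ids {14} → ROUND(AVG(m.pages), 2)=657
  9: ids {24} → ROUND(AVG(m.pages), 2)=893
  14: ids {5, 13, 17, 19} → ROUND(AVG(m.pages), 2)=535.25
  16: ids {2, 16, 20} → ROUND(AVG(m.pages), 2)=756.33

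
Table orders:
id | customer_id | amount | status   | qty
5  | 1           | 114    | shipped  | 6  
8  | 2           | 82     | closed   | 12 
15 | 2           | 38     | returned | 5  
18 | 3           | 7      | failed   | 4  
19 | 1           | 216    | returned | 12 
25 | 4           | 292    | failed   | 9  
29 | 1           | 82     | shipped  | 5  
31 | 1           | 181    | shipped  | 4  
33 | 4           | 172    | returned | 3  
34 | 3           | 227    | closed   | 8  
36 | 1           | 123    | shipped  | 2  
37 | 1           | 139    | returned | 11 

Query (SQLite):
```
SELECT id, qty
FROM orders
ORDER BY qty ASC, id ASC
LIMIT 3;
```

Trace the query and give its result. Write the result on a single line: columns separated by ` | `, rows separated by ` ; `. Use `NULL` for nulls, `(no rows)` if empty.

36 | 2 ; 33 | 3 ; 18 | 4

Sort by qty asc, tiebreak id asc: (2, id=36), (3, id=33), (4, id=18), (4, id=31), (5, id=15), (5, id=29) …. Take first 3.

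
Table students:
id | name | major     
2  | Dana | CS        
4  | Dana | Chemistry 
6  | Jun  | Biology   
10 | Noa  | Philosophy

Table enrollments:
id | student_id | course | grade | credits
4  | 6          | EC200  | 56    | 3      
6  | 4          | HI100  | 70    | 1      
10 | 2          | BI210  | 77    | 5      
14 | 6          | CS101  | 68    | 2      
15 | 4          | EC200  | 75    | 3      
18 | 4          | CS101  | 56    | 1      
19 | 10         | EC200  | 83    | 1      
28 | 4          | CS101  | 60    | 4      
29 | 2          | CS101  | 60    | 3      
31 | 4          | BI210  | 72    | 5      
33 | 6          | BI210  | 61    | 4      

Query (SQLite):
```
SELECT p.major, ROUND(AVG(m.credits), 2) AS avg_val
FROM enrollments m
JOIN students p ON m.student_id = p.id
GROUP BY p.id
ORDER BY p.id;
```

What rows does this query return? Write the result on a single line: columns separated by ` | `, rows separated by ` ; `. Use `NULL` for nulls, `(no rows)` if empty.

CS | 4 ; Chemistry | 2.8 ; Biology | 3 ; Philosophy | 1

Join each enrollments row to its students via student_id.
Group joined rows by students.id; compute ROUND(AVG(m.credits), 2) per group.
  2: ids {10, 29} → ROUND(AVG(m.credits), 2)=4
  4: ids {6, 15, 18, 28, 31} → ROUND(AVG(m.credits), 2)=2.8
  6: ids {4, 14, 33} → ROUND(AVG(m.credits), 2)=3
  10: ids {19} → ROUND(AVG(m.credits), 2)=1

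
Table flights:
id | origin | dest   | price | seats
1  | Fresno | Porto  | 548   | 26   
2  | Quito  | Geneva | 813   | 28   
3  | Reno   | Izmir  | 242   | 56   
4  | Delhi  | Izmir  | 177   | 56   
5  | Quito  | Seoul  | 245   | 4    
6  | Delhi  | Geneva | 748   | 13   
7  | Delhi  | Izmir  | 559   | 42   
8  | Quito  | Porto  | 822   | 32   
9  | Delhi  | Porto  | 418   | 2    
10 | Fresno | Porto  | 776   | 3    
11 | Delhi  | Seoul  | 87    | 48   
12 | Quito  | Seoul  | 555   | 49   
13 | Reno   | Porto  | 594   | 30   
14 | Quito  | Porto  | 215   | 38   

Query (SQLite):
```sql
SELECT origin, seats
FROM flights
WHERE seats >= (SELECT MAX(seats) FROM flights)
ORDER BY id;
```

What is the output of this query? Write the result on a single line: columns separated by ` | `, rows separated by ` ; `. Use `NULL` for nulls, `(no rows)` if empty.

Scalar subquery: MAX(seats) over all flights rows = 56.
Keep rows where seats >= that value.

Reno | 56 ; Delhi | 56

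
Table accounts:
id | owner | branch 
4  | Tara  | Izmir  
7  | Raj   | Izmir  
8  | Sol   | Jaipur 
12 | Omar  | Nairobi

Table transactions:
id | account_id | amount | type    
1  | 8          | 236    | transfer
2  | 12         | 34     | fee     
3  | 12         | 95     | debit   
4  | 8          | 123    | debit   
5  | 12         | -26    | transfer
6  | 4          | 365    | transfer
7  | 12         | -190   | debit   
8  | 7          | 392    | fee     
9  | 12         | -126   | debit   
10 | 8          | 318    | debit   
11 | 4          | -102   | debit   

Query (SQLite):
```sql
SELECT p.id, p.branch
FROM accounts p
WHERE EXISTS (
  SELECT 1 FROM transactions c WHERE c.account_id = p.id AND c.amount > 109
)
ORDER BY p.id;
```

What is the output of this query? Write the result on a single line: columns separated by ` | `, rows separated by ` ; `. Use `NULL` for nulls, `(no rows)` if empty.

4 | Izmir ; 7 | Izmir ; 8 | Jaipur

For each accounts row, check whether any transactions with matching account_id has amount > 109.
Keep rows where that is true.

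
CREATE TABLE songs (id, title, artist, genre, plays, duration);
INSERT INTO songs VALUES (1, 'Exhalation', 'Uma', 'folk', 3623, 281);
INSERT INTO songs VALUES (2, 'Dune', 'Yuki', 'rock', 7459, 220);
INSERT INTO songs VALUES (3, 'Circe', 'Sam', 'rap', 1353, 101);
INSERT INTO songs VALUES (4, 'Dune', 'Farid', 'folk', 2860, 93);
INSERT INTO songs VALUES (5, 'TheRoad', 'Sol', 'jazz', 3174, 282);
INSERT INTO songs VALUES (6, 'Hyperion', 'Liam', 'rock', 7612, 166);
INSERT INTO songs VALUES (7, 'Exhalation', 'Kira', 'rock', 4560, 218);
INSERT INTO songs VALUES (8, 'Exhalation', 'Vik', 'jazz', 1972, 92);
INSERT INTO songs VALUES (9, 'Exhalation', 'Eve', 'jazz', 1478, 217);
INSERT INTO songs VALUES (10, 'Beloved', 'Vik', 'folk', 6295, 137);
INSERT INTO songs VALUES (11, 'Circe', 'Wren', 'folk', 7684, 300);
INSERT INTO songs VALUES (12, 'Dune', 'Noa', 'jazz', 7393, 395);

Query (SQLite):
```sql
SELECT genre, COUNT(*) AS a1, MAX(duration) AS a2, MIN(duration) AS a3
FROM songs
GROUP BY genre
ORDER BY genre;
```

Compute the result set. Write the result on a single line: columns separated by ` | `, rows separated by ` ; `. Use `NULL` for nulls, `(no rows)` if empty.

Group songs by genre.
Per group compute: COUNT(*), MAX(duration), MIN(duration).
  folk: ids {1, 4, 10, 11} → COUNT(*)=4, MAX(duration)=300, MIN(duration)=93
  jazz: ids {5, 8, 9, 12} → COUNT(*)=4, MAX(duration)=395, MIN(duration)=92
  rap: ids {3} → COUNT(*)=1, MAX(duration)=101, MIN(duration)=101
  rock: ids {2, 6, 7} → COUNT(*)=3, MAX(duration)=220, MIN(duration)=166

folk | 4 | 300 | 93 ; jazz | 4 | 395 | 92 ; rap | 1 | 101 | 101 ; rock | 3 | 220 | 166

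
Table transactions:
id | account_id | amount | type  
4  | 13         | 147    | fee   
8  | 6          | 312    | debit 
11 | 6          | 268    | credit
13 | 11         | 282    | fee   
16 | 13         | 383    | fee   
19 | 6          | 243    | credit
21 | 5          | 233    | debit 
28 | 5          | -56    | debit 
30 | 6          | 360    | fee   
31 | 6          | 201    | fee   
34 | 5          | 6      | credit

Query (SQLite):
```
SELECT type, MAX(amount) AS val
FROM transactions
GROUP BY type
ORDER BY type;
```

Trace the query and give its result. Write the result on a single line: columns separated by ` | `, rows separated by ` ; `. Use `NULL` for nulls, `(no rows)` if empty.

Partition transactions by type; compute MAX(amount) within each group.
  credit: ids {11, 19, 34} → MAX(amount)=268
  debit: ids {8, 21, 28} → MAX(amount)=312
  fee: ids {4, 13, 16, 30, 31} → MAX(amount)=383

credit | 268 ; debit | 312 ; fee | 383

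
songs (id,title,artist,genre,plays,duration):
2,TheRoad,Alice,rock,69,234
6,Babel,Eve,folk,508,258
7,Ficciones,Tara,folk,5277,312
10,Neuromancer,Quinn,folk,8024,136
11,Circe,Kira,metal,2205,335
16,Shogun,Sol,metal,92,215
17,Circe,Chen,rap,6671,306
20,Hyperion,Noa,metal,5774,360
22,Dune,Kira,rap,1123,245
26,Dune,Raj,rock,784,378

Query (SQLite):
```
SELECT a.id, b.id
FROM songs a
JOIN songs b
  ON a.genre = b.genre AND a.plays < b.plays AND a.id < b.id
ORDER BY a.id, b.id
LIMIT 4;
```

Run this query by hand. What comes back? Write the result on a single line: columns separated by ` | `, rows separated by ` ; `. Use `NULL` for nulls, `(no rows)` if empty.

Pairs (a,b) with same genre, a.plays < b.plays, a.id < b.id.
genre groups: folk:{6,7,10} metal:{11,16,20} rap:{17,22} rock:{2,26}
Ordered by (a.id, b.id); first 4.

2 | 26 ; 6 | 7 ; 6 | 10 ; 7 | 10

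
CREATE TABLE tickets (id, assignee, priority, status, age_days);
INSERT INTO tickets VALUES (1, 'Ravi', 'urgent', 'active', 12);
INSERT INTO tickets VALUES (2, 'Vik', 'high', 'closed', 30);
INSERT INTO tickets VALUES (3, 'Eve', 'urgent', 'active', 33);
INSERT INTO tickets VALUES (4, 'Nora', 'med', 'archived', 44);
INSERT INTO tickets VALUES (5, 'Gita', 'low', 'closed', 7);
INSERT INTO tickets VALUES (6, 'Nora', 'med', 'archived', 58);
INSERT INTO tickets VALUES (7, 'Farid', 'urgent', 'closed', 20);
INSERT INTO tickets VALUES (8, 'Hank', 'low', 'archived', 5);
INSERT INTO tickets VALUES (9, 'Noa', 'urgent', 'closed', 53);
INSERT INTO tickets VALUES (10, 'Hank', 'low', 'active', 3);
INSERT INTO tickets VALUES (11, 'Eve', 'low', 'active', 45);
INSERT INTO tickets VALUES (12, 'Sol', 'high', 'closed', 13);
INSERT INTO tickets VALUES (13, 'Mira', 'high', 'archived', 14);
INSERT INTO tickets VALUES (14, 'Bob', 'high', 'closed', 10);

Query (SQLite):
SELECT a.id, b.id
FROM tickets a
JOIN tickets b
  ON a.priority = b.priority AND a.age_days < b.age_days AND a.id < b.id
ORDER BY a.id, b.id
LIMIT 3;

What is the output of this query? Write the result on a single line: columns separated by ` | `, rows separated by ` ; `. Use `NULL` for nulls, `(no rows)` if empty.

Pairs (a,b) with same priority, a.age_days < b.age_days, a.id < b.id.
priority groups: high:{2,12,13,14} low:{5,8,10,11} med:{4,6} urgent:{1,3,7,9}
Ordered by (a.id, b.id); first 3.

1 | 3 ; 1 | 7 ; 1 | 9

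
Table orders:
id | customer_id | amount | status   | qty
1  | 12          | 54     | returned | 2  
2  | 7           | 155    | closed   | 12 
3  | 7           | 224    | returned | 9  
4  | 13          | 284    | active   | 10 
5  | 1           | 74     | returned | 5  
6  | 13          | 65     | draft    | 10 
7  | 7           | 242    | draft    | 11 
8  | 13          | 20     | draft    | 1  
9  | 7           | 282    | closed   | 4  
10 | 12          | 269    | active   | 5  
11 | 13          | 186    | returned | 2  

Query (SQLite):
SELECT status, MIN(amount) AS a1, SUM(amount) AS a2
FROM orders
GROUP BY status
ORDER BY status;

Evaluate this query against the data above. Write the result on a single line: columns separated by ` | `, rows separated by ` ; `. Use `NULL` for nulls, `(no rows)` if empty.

Group orders by status.
Per group compute: MIN(amount), SUM(amount).
  active: ids {4, 10} → MIN(amount)=269, SUM(amount)=553
  closed: ids {2, 9} → MIN(amount)=155, SUM(amount)=437
  draft: ids {6, 7, 8} → MIN(amount)=20, SUM(amount)=327
  returned: ids {1, 3, 5, 11} → MIN(amount)=54, SUM(amount)=538

active | 269 | 553 ; closed | 155 | 437 ; draft | 20 | 327 ; returned | 54 | 538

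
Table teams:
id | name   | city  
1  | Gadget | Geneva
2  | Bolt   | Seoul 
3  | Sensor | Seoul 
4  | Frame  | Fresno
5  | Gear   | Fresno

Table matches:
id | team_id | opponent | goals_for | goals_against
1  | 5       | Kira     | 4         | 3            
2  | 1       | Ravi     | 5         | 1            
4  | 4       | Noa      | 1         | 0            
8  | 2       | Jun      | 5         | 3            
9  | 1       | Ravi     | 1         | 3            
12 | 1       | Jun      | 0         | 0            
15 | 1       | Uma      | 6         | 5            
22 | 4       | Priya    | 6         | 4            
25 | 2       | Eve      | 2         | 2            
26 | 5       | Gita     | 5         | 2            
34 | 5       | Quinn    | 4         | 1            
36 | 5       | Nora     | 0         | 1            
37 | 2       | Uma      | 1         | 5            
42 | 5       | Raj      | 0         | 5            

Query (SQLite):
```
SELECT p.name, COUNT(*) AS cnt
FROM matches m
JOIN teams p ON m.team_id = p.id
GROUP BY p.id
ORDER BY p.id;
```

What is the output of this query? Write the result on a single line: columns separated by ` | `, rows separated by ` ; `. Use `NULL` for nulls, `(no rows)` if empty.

Gadget | 4 ; Bolt | 3 ; Frame | 2 ; Gear | 5

Join each matches row to its teams via team_id.
Group joined rows by teams.id; compute COUNT(*) per group.
  1: ids {2, 9, 12, 15} → COUNT(*)=4
  2: ids {8, 25, 37} → COUNT(*)=3
  4: ids {4, 22} → COUNT(*)=2
  5: ids {1, 26, 34, 36, 42} → COUNT(*)=5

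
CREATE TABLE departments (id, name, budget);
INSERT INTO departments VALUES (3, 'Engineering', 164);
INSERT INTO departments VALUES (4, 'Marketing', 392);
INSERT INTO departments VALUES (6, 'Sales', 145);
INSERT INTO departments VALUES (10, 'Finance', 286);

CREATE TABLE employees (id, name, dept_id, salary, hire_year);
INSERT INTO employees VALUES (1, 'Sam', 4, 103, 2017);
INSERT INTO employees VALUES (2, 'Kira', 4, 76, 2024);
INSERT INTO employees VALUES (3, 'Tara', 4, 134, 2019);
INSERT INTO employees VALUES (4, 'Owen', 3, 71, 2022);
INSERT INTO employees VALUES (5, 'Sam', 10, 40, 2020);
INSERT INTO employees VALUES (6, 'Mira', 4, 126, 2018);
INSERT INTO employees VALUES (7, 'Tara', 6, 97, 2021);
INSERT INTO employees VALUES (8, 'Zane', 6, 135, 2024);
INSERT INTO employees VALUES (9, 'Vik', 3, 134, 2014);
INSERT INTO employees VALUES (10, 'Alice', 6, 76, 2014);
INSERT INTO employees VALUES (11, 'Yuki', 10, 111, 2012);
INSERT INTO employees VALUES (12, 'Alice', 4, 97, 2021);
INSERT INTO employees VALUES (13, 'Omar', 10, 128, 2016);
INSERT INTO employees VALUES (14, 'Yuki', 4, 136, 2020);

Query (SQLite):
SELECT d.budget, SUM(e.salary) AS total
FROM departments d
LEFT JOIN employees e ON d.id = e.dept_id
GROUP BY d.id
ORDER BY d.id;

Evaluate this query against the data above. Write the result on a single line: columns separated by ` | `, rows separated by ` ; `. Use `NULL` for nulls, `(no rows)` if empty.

164 | 205 ; 392 | 672 ; 145 | 308 ; 286 | 279

LEFT JOIN keeps every departments row; unmatched ones get NULL for employees columns.
Group by departments.id and compute SUM(e.salary). SUM over an all-NULL group is NULL.
  3: ids {4, 9} → SUM(e.salary)=205
  4: ids {1, 2, 3, 6, 12, 14} → SUM(e.salary)=672
  6: ids {7, 8, 10} → SUM(e.salary)=308
  10: ids {5, 11, 13} → SUM(e.salary)=279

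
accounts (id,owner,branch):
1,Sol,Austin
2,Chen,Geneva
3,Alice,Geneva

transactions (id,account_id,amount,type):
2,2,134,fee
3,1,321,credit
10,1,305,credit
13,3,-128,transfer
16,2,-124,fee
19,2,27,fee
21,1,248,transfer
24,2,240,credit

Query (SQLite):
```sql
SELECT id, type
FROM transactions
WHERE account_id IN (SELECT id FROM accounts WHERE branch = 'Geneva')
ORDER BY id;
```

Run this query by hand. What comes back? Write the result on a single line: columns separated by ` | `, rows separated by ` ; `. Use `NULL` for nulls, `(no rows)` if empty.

2 | fee ; 13 | transfer ; 16 | fee ; 19 | fee ; 24 | credit

Inner query: accounts.id where branch = 'Geneva'.
Outer: keep transactions rows whose account_id is in that set.
Inner query → {2, 3}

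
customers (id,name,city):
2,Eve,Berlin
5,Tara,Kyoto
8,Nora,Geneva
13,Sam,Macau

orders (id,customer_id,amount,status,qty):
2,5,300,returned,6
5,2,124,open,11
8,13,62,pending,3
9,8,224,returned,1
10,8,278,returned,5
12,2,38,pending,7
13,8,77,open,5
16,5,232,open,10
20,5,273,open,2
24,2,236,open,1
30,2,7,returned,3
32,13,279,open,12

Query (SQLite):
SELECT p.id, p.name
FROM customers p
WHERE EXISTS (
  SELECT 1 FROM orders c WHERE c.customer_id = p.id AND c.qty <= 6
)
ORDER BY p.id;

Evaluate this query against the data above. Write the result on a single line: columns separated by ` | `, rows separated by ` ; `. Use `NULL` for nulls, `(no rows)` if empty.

For each customers row, check whether any orders with matching customer_id has qty <= 6.
Keep rows where that is true.

2 | Eve ; 5 | Tara ; 8 | Nora ; 13 | Sam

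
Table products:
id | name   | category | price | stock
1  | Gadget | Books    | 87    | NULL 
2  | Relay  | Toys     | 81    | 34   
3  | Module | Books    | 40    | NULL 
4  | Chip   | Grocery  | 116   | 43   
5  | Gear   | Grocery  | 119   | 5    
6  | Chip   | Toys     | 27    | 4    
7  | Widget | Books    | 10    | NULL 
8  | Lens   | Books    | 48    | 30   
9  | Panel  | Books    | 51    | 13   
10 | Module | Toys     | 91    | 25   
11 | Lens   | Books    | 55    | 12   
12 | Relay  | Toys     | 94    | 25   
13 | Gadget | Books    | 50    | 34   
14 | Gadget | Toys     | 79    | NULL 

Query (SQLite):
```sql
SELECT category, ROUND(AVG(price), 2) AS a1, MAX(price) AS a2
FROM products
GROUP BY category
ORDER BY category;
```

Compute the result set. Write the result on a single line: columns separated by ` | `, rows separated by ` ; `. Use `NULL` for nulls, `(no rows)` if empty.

Books | 48.71 | 87 ; Grocery | 117.5 | 119 ; Toys | 74.4 | 94

Group products by category.
Per group compute: ROUND(AVG(price), 2), MAX(price).
  Books: ids {1, 3, 7, 8, 9, 11, 13} → ROUND(AVG(price), 2)=48.71, MAX(price)=87
  Grocery: ids {4, 5} → ROUND(AVG(price), 2)=117.5, MAX(price)=119
  Toys: ids {2, 6, 10, 12, 14} → ROUND(AVG(price), 2)=74.4, MAX(price)=94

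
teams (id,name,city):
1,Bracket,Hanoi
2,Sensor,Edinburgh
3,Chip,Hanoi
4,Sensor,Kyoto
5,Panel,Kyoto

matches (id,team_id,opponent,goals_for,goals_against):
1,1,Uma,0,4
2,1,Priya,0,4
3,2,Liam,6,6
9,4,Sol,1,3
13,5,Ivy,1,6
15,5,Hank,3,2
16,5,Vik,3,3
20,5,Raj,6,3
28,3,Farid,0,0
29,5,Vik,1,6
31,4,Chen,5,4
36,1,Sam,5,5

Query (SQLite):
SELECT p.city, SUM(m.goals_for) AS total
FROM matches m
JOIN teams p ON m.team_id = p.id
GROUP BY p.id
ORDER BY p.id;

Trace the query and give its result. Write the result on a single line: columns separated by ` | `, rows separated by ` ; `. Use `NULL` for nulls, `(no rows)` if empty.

Hanoi | 5 ; Edinburgh | 6 ; Hanoi | 0 ; Kyoto | 6 ; Kyoto | 14

Join each matches row to its teams via team_id.
Group joined rows by teams.id; compute SUM(m.goals_for) per group.
  1: ids {1, 2, 36} → SUM(m.goals_for)=5
  2: ids {3} → SUM(m.goals_for)=6
  3: ids {28} → SUM(m.goals_for)=0
  4: ids {9, 31} → SUM(m.goals_for)=6
  5: ids {13, 15, 16, 20, 29} → SUM(m.goals_for)=14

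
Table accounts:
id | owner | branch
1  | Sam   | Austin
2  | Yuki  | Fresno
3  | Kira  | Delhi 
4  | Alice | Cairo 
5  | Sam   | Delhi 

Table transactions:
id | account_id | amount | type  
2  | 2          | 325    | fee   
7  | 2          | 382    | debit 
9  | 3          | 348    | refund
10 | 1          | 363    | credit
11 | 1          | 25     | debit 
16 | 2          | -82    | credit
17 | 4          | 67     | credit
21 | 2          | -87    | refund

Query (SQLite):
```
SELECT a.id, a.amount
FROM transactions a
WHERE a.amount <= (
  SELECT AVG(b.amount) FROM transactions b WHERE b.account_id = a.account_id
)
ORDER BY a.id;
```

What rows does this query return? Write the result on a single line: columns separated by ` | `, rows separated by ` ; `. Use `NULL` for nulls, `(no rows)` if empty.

For each transactions row a, compute AVG(amount) over rows sharing a.account_id.
Keep row a if a.amount <= that per-group AVG.
  account_id=1: AVG(amount) = 194.0
  account_id=2: AVG(amount) = 134.5
  account_id=3: AVG(amount) = 348.0
  account_id=4: AVG(amount) = 67.0

9 | 348 ; 11 | 25 ; 16 | -82 ; 17 | 67 ; 21 | -87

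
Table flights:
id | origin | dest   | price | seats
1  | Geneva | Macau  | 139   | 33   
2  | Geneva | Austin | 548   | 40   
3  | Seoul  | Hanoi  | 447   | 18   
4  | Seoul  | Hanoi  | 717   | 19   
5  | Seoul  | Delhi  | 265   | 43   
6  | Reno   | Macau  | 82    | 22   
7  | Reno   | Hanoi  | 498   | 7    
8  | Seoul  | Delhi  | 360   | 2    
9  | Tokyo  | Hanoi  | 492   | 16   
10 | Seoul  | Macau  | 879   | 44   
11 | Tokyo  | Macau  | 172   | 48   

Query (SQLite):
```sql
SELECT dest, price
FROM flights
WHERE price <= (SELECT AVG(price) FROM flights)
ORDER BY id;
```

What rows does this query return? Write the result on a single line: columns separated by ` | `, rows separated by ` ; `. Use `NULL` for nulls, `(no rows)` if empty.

Macau | 139 ; Delhi | 265 ; Macau | 82 ; Delhi | 360 ; Macau | 172

Scalar subquery: AVG(price) over all flights rows = 418.090909 (≈; comparison uses full precision).
Keep rows where price <= that value.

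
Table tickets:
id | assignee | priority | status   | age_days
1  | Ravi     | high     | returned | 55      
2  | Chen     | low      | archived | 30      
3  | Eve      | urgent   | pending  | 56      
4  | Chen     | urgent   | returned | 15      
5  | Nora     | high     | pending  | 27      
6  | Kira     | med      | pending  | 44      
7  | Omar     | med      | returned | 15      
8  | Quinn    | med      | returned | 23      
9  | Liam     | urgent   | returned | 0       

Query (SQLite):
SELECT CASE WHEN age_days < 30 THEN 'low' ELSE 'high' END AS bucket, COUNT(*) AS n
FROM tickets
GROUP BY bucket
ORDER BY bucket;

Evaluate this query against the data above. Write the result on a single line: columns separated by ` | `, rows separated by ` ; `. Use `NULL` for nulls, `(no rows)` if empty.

Bucket rows by age_days < 30 → 'low' else 'high'; count each bucket.

high | 4 ; low | 5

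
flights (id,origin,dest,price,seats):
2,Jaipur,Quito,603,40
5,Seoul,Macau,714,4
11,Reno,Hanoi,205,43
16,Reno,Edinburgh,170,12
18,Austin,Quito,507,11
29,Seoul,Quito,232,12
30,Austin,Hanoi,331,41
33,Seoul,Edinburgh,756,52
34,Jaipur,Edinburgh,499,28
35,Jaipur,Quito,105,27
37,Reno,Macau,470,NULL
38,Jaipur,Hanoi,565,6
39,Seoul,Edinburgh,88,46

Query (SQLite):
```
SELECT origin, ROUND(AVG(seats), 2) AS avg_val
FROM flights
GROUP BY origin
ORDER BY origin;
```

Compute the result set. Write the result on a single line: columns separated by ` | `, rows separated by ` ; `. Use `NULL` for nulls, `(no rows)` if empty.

Austin | 26 ; Jaipur | 25.25 ; Reno | 27.5 ; Seoul | 28.5

Partition flights by origin; compute ROUND(AVG(seats), 2) within each group.
  Austin: ids {18, 30} → ROUND(AVG(seats), 2)=26
  Jaipur: ids {2, 34, 35, 38} → ROUND(AVG(seats), 2)=25.25
  Reno: ids {11, 16, 37} → ROUND(AVG(seats), 2)=27.5
  Seoul: ids {5, 29, 33, 39} → ROUND(AVG(seats), 2)=28.5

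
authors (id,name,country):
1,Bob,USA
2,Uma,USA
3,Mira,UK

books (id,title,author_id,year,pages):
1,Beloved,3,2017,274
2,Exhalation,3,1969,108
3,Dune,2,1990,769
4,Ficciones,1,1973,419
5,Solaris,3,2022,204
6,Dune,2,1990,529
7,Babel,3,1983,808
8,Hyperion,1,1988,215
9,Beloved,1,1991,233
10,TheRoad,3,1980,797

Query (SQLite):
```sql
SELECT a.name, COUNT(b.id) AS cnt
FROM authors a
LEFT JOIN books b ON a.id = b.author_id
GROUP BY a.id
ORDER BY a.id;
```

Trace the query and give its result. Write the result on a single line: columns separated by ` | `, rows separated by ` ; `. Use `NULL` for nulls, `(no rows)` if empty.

LEFT JOIN keeps every authors row; unmatched ones get NULL for books columns.
Group by authors.id and compute COUNT(b.id). COUNT(col) of an all-NULL group is 0.
  1: ids {4, 8, 9} → COUNT(b.id)=3
  2: ids {3, 6} → COUNT(b.id)=2
  3: ids {1, 2, 5, 7, 10} → COUNT(b.id)=5

Bob | 3 ; Uma | 2 ; Mira | 5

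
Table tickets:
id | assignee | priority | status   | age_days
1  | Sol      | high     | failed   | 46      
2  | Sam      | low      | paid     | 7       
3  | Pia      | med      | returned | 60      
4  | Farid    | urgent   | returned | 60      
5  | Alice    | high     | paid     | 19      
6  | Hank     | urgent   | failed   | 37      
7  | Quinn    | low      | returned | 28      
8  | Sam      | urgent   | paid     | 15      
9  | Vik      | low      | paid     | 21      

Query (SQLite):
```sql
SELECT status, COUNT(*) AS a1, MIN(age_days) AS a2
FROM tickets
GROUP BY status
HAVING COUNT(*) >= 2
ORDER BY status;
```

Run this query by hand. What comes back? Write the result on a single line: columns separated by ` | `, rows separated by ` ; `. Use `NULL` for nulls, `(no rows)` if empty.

failed | 2 | 37 ; paid | 4 | 7 ; returned | 3 | 28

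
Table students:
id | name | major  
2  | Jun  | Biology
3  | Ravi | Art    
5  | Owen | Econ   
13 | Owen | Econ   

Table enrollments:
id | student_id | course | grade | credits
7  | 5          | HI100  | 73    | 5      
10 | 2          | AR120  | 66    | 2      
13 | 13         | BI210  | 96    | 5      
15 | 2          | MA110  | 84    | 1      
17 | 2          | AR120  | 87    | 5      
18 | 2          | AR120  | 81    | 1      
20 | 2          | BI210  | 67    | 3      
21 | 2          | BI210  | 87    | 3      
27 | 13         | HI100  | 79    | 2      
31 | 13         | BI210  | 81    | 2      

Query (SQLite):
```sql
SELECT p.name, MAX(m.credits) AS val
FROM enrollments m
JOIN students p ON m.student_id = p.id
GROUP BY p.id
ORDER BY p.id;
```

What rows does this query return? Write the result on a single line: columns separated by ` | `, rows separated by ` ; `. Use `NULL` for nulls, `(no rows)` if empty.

Join each enrollments row to its students via student_id.
Group joined rows by students.id; compute MAX(m.credits) per group.
  2: ids {10, 15, 17, 18, 20, 21} → MAX(m.credits)=5
  5: ids {7} → MAX(m.credits)=5
  13: ids {13, 27, 31} → MAX(m.credits)=5

Jun | 5 ; Owen | 5 ; Owen | 5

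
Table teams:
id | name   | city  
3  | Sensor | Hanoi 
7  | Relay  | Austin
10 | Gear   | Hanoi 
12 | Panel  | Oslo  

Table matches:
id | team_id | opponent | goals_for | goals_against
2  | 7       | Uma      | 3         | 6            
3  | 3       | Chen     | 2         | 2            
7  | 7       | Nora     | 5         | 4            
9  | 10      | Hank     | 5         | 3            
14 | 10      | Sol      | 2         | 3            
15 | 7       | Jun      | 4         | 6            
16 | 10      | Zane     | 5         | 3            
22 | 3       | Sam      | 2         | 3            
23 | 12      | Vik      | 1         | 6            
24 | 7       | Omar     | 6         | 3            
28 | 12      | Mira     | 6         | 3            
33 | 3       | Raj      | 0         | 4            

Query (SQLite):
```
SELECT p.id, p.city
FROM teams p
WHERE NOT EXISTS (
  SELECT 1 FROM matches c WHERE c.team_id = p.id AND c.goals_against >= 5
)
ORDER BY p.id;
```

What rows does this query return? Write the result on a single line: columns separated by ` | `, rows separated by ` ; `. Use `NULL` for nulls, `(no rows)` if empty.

3 | Hanoi ; 10 | Hanoi

For each teams row, check whether any matches with matching team_id has goals_against >= 5.
Keep rows where that is false.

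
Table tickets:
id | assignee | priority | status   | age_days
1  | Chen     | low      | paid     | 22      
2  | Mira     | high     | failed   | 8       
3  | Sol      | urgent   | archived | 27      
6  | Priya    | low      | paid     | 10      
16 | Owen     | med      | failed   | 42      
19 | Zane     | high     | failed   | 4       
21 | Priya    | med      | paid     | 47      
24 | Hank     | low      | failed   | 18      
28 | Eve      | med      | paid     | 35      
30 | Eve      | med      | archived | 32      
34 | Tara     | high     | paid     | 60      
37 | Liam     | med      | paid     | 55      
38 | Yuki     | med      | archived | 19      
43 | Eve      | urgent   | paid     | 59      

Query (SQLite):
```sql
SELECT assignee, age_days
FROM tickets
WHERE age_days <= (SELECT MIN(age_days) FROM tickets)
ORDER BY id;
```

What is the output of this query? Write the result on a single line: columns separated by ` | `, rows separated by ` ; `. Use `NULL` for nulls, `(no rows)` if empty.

Zane | 4

Scalar subquery: MIN(age_days) over all tickets rows = 4.
Keep rows where age_days <= that value.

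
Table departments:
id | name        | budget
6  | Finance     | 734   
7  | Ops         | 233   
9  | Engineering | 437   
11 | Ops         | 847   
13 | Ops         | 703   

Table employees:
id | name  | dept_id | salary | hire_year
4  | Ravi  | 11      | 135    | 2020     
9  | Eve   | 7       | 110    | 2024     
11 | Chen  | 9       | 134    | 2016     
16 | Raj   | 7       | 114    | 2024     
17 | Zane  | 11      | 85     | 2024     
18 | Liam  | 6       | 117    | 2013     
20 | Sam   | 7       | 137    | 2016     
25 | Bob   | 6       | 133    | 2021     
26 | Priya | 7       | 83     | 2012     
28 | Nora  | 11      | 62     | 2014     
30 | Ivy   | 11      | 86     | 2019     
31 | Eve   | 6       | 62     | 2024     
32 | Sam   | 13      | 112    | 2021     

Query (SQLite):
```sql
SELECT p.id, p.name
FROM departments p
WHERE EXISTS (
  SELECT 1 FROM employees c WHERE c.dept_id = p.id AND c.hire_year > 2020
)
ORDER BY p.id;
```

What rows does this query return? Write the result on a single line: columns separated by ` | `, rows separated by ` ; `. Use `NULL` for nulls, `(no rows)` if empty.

6 | Finance ; 7 | Ops ; 11 | Ops ; 13 | Ops

For each departments row, check whether any employees with matching dept_id has hire_year > 2020.
Keep rows where that is true.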